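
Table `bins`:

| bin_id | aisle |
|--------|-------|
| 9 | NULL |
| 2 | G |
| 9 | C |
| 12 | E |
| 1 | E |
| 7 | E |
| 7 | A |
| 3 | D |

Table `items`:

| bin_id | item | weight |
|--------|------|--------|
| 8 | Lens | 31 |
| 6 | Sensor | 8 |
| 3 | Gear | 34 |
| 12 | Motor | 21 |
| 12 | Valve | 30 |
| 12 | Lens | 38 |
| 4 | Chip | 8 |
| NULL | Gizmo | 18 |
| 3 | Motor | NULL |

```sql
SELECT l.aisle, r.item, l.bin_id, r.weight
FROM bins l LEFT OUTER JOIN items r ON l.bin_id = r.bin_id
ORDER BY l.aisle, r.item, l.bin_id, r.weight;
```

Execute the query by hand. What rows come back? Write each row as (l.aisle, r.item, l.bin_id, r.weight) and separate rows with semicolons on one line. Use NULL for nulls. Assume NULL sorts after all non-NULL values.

(A, NULL, 7, NULL); (C, NULL, 9, NULL); (D, Gear, 3, 34); (D, Motor, 3, NULL); (E, Lens, 12, 38); (E, Motor, 12, 21); (E, Valve, 12, 30); (E, NULL, 1, NULL); (E, NULL, 7, NULL); (G, NULL, 2, NULL); (NULL, NULL, 9, NULL)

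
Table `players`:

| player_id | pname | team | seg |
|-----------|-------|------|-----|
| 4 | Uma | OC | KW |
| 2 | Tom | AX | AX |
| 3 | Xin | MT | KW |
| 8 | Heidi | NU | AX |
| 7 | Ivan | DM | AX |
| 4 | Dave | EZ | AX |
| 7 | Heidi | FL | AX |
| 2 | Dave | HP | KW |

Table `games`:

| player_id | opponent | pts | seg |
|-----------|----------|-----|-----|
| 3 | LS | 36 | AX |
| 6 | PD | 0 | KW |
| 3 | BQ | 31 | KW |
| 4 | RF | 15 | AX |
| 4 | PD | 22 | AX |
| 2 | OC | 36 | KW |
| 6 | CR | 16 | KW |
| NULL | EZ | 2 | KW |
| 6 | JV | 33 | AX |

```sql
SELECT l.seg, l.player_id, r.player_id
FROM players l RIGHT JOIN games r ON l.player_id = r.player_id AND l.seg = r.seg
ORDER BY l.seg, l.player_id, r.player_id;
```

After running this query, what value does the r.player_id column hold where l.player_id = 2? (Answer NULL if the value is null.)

2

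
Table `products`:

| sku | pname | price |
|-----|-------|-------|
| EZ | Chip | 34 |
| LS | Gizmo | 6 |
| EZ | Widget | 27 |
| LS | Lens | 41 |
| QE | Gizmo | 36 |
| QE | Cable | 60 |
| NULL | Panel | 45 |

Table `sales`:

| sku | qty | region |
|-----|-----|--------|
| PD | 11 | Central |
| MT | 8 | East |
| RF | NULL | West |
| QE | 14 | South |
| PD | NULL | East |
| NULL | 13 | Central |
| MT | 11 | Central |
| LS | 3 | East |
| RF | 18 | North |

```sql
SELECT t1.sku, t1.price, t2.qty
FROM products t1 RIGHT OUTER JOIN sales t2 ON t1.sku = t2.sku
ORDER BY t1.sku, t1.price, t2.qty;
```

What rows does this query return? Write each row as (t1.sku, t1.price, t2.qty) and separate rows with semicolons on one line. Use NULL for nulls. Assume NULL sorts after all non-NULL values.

RIGHT JOIN keeps every row from `sales`; unmatched rows get NULL for `products`'s columns.
Matching on t1.sku = t2.sku. A NULL in a compared column never satisfies the condition.
Matched pairs: 4; unmatched t2 rows kept: 7.

(LS, 6, 3); (LS, 41, 3); (QE, 36, 14); (QE, 60, 14); (NULL, NULL, 8); (NULL, NULL, 11); (NULL, NULL, 11); (NULL, NULL, 13); (NULL, NULL, 18); (NULL, NULL, NULL); (NULL, NULL, NULL)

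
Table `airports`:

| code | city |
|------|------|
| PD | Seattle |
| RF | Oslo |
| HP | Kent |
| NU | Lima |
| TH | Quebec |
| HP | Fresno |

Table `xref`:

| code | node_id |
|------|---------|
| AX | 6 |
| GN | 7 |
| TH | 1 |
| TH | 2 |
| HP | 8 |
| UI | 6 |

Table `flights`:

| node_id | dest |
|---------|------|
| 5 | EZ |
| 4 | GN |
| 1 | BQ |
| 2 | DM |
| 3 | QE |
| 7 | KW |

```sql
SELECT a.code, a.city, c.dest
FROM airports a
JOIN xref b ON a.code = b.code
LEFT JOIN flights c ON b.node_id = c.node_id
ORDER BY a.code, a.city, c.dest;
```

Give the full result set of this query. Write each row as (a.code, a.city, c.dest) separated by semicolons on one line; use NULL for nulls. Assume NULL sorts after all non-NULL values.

Evaluate left to right. First `airports a INNER JOIN xref b` on code: 4 row(s).
Then LEFT JOIN `flights c` on node_id: each of those 4 rows is kept; rows whose b.node_id has no match in c get NULL for c's columns.

(HP, Fresno, NULL); (HP, Kent, NULL); (TH, Quebec, BQ); (TH, Quebec, DM)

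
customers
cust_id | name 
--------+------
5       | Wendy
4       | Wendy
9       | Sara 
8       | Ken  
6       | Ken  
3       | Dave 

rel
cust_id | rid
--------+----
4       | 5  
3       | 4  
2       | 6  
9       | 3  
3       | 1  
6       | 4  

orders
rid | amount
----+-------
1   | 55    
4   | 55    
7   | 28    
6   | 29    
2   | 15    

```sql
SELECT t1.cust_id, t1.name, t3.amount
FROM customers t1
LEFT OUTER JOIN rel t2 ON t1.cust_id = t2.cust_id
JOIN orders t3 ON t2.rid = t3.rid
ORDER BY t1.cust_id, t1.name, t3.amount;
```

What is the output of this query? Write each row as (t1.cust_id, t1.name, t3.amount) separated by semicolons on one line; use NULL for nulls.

(3, Dave, 55); (3, Dave, 55); (6, Ken, 55)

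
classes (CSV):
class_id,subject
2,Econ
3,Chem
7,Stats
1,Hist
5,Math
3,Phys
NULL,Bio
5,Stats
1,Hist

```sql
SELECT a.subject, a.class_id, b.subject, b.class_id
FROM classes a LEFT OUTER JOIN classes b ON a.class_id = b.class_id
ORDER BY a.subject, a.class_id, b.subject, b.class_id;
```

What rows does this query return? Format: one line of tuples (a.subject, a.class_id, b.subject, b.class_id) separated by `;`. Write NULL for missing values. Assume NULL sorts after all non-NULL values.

LEFT JOIN keeps every row from `classes a`; unmatched rows get NULL for `classes b`'s columns.
Matching on a.class_id = b.class_id. A NULL in a compared column never satisfies the condition.
- a[0] class_id=2 → 1 match(es) in b → 1 row(s).
- a[1] class_id=3 → 2 match(es) in b → 2 row(s).
- a[2] class_id=7 → 1 match(es) in b → 1 row(s).
- a[3] class_id=1 → 2 match(es) in b → 2 row(s).
- a[4] class_id=5 → 2 match(es) in b → 2 row(s).
- a[5] class_id=3 → 2 match(es) in b → 2 row(s).
- a[6] class_id=NULL → no match; kept with NULLs on the b side.
- a[7] class_id=5 → 2 match(es) in b → 2 row(s).
- a[8] class_id=1 → 2 match(es) in b → 2 row(s).

(Bio, NULL, NULL, NULL); (Chem, 3, Chem, 3); (Chem, 3, Phys, 3); (Econ, 2, Econ, 2); (Hist, 1, Hist, 1); (Hist, 1, Hist, 1); (Hist, 1, Hist, 1); (Hist, 1, Hist, 1); (Math, 5, Math, 5); (Math, 5, Stats, 5); (Phys, 3, Chem, 3); (Phys, 3, Phys, 3); (Stats, 5, Math, 5); (Stats, 5, Stats, 5); (Stats, 7, Stats, 7)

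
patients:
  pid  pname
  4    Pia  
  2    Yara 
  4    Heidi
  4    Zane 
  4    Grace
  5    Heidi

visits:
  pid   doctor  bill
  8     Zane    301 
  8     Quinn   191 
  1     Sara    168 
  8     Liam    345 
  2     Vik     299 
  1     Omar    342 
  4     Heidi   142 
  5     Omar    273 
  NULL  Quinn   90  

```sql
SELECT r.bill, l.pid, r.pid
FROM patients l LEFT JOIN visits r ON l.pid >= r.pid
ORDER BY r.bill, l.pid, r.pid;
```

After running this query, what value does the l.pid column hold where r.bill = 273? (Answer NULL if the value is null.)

5

LEFT JOIN keeps every row from `patients`; unmatched rows get NULL for `visits`'s columns.
Matching on l.pid >= r.pid. A NULL in a compared column never satisfies the condition.
- pid=4: 4 matching r row(s), so 4 row(s) emitted.
- pid=2: 3 matching r row(s), so 3 row(s) emitted.
- pid=4: 4 matching r row(s), so 4 row(s) emitted.
- pid=4: 4 matching r row(s), so 4 row(s) emitted.
- pid=4: 4 matching r row(s), so 4 row(s) emitted.
- pid=5: 5 matching r row(s), so 5 row(s) emitted.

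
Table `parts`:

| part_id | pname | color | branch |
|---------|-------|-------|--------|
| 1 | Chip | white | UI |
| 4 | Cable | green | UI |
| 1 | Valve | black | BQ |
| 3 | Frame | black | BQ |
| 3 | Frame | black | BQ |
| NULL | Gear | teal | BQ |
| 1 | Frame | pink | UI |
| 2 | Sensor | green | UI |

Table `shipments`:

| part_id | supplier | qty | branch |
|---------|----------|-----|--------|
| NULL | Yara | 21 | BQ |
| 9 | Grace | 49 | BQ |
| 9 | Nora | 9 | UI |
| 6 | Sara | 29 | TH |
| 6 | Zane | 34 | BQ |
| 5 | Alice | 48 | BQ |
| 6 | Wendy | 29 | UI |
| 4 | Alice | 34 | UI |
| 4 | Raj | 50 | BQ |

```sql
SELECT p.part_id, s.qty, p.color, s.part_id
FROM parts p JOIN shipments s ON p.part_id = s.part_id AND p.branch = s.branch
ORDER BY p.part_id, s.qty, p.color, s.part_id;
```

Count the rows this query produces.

1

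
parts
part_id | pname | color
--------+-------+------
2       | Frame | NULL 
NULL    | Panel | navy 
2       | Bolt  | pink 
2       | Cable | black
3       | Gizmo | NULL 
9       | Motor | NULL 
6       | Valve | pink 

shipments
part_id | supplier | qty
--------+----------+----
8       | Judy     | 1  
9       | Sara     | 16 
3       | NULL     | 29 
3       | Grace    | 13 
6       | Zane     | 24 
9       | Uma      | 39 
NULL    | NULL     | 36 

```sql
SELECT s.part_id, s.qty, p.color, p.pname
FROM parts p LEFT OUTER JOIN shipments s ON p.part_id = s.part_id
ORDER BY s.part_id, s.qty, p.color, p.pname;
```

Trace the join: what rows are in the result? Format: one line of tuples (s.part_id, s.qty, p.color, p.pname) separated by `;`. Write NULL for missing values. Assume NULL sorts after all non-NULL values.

LEFT JOIN keeps every row from `parts`; unmatched rows get NULL for `shipments`'s columns.
Matching on p.part_id = s.part_id. A NULL in a compared column never satisfies the condition.
- p row (part_id=2): no match → kept, s columns NULL.
- p row (part_id=NULL): no match → kept, s columns NULL.
- p row (part_id=2): no match → kept, s columns NULL.
- p row (part_id=2): no match → kept, s columns NULL.
- p row (part_id=3): matches 2 s row(s) → 2 output row(s).
- p row (part_id=9): matches 2 s row(s) → 2 output row(s).
- p row (part_id=6): matches 1 s row(s) → 1 output row(s).
After projecting and ordering:
s.part_id | s.qty | p.color | p.pname
3 | 13 | NULL | Gizmo
3 | 29 | NULL | Gizmo
6 | 24 | pink | Valve
9 | 16 | NULL | Motor
9 | 39 | NULL | Motor
NULL | NULL | black | Cable
NULL | NULL | navy | Panel
NULL | NULL | pink | Bolt
NULL | NULL | NULL | Frame

(3, 13, NULL, Gizmo); (3, 29, NULL, Gizmo); (6, 24, pink, Valve); (9, 16, NULL, Motor); (9, 39, NULL, Motor); (NULL, NULL, black, Cable); (NULL, NULL, navy, Panel); (NULL, NULL, pink, Bolt); (NULL, NULL, NULL, Frame)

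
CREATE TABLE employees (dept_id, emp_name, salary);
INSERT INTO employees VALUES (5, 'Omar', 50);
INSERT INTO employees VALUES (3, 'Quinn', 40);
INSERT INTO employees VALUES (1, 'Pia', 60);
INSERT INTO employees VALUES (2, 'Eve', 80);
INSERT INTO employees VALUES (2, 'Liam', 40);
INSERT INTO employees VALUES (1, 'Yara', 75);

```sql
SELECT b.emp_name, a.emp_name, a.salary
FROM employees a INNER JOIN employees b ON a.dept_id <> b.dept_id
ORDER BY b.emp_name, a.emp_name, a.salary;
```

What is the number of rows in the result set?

INNER JOIN keeps only pairs where the ON condition holds.
Matching on a.dept_id <> b.dept_id.
- dept_id=5: 5 matching b row(s), so 5 row(s) emitted.
- dept_id=3: 5 matching b row(s), so 5 row(s) emitted.
- dept_id=1: 4 matching b row(s), so 4 row(s) emitted.
- dept_id=2: 4 matching b row(s), so 4 row(s) emitted.
- dept_id=2: 4 matching b row(s), so 4 row(s) emitted.
- dept_id=1: 4 matching b row(s), so 4 row(s) emitted.
Total: 26 rows.

26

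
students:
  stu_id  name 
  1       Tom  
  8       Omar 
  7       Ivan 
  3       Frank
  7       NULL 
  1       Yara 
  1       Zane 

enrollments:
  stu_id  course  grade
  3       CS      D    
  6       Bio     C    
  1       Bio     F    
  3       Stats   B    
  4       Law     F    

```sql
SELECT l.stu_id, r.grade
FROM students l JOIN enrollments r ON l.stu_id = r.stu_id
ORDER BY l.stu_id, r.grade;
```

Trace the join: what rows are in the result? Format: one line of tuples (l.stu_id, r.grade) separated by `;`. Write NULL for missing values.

INNER JOIN keeps only pairs where the ON condition holds.
Matching on l.stu_id = r.stu_id.
- l (stu_id=1) pairs with 1 row(s) of r.
- l (stu_id=8) has no partner → excluded.
- l (stu_id=7) has no partner → excluded.
- l (stu_id=3) pairs with 2 row(s) of r.
- l (stu_id=7) has no partner → excluded.
- l (stu_id=1) pairs with 1 row(s) of r.
- l (stu_id=1) pairs with 1 row(s) of r.
After projecting and ordering:
l.stu_id | r.grade
1 | F
1 | F
1 | F
3 | B
3 | D

(1, F); (1, F); (1, F); (3, B); (3, D)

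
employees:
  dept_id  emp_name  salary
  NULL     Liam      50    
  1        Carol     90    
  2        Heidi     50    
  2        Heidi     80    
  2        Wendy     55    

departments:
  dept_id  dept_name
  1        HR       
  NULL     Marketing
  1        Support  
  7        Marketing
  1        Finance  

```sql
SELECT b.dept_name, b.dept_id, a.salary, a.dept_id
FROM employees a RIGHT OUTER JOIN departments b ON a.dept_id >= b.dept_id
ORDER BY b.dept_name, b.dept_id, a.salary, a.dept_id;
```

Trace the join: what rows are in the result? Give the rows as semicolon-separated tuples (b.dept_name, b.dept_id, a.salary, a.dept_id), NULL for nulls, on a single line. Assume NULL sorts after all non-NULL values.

RIGHT JOIN keeps every row from `departments`; unmatched rows get NULL for `employees`'s columns.
Matching on a.dept_id >= b.dept_id. A NULL in a compared column never satisfies the condition.
- a[0] dept_id=NULL → no match.
- a[1] dept_id=1 → 3 match(es) in b → 3 row(s).
- a[2] dept_id=2 → 3 match(es) in b → 3 row(s).
- a[3] dept_id=2 → 3 match(es) in b → 3 row(s).
- a[4] dept_id=2 → 3 match(es) in b → 3 row(s).
- 2 b row(s) had no a match → kept, a columns NULL.

(Finance, 1, 50, 2); (Finance, 1, 55, 2); (Finance, 1, 80, 2); (Finance, 1, 90, 1); (HR, 1, 50, 2); (HR, 1, 55, 2); (HR, 1, 80, 2); (HR, 1, 90, 1); (Marketing, 7, NULL, NULL); (Marketing, NULL, NULL, NULL); (Support, 1, 50, 2); (Support, 1, 55, 2); (Support, 1, 80, 2); (Support, 1, 90, 1)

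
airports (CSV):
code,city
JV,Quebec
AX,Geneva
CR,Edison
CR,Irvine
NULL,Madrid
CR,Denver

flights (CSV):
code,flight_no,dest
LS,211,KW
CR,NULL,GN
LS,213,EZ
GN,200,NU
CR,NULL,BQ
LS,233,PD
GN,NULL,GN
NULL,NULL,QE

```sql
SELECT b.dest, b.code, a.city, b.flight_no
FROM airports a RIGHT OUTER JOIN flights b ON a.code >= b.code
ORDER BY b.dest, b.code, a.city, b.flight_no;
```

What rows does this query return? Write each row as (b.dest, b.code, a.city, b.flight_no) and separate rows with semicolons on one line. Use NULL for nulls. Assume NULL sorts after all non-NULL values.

(BQ, CR, Denver, NULL); (BQ, CR, Edison, NULL); (BQ, CR, Irvine, NULL); (BQ, CR, Quebec, NULL); (EZ, LS, NULL, 213); (GN, CR, Denver, NULL); (GN, CR, Edison, NULL); (GN, CR, Irvine, NULL); (GN, CR, Quebec, NULL); (GN, GN, Quebec, NULL); (KW, LS, NULL, 211); (NU, GN, Quebec, 200); (PD, LS, NULL, 233); (QE, NULL, NULL, NULL)

RIGHT JOIN keeps every row from `flights`; unmatched rows get NULL for `airports`'s columns.
Matching on a.code >= b.code. A NULL in a compared column never satisfies the condition.
- a row (code=JV): matches 4 b row(s) → 4 output row(s).
- a row (code=AX): no match.
- a row (code=CR): matches 2 b row(s) → 2 output row(s).
- a row (code=CR): matches 2 b row(s) → 2 output row(s).
- a row (code=NULL): no match.
- a row (code=CR): matches 2 b row(s) → 2 output row(s).
- 4 b row(s) had no a match → kept, a columns NULL.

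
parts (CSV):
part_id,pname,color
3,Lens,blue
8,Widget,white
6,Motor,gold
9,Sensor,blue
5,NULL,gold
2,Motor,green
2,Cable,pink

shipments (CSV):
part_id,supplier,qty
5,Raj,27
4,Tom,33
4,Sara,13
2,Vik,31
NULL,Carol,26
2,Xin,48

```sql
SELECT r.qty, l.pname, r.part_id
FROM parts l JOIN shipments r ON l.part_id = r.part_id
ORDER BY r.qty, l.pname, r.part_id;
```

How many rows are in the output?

5

INNER JOIN keeps only pairs where the ON condition holds.
Matching on l.part_id = r.part_id. A NULL in a compared column never satisfies the condition.
Matched pairs: 5.
Total: 5 rows.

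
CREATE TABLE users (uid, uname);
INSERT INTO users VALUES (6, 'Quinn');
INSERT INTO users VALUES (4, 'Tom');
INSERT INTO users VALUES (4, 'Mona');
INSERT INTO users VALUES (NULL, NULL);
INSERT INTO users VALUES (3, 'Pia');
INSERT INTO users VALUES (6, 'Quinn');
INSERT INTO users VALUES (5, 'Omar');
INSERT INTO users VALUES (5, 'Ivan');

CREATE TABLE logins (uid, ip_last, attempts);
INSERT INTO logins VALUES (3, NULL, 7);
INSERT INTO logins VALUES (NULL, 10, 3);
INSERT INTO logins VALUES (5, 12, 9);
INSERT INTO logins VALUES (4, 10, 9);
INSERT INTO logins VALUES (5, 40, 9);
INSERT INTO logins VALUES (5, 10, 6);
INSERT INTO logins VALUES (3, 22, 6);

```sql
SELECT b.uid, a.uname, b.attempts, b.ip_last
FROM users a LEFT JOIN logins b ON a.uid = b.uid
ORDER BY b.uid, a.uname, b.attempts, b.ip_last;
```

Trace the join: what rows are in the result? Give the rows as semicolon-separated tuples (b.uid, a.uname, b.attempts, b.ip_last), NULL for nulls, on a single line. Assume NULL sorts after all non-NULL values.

LEFT JOIN keeps every row from `users`; unmatched rows get NULL for `logins`'s columns.
Matching on a.uid = b.uid. A NULL in a compared column never satisfies the condition.
- a (uid=6) has no partner → padded with NULL.
- a (uid=4) pairs with 1 row(s) of b.
- a (uid=4) pairs with 1 row(s) of b.
- a (uid=NULL) has no partner → padded with NULL.
- a (uid=3) pairs with 2 row(s) of b.
- a (uid=6) has no partner → padded with NULL.
- a (uid=5) pairs with 3 row(s) of b.
- a (uid=5) pairs with 3 row(s) of b.

(3, Pia, 6, 22); (3, Pia, 7, NULL); (4, Mona, 9, 10); (4, Tom, 9, 10); (5, Ivan, 6, 10); (5, Ivan, 9, 12); (5, Ivan, 9, 40); (5, Omar, 6, 10); (5, Omar, 9, 12); (5, Omar, 9, 40); (NULL, Quinn, NULL, NULL); (NULL, Quinn, NULL, NULL); (NULL, NULL, NULL, NULL)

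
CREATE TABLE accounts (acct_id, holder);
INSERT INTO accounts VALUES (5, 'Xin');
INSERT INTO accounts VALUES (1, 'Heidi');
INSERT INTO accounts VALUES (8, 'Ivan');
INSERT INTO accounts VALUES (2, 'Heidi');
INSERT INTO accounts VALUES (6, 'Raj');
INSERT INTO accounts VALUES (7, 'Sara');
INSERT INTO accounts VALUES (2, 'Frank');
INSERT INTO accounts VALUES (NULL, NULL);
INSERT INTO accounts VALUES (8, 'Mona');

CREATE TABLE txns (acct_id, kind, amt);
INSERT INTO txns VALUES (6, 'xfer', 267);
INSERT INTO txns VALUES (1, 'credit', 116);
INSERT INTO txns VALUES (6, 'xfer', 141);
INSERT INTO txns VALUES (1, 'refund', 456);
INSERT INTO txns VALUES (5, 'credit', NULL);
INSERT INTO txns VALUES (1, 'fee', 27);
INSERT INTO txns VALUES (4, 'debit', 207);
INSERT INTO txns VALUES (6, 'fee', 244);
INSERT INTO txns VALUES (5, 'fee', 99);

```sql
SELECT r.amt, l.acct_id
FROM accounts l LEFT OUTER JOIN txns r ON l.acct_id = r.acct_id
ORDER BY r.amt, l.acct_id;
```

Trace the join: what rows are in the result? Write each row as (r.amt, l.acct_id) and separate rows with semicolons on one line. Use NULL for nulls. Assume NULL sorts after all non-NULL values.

(27, 1); (99, 5); (116, 1); (141, 6); (244, 6); (267, 6); (456, 1); (NULL, 2); (NULL, 2); (NULL, 5); (NULL, 7); (NULL, 8); (NULL, 8); (NULL, NULL)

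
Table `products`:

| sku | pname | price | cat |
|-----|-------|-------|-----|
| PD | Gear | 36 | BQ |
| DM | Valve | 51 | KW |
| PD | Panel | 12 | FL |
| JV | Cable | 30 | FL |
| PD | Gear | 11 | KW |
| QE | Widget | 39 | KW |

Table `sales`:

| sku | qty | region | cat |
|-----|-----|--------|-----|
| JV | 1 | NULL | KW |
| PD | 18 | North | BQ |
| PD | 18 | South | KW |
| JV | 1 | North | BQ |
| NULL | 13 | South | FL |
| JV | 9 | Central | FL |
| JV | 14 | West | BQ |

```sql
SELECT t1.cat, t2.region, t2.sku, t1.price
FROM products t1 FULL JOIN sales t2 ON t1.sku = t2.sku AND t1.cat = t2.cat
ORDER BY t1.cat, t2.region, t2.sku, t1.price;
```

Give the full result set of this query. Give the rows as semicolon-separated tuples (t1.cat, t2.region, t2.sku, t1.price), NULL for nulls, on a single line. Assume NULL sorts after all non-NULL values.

FULL OUTER JOIN keeps every row from both sides; unmatched rows get NULL for the other side's columns.
Matching on t1.sku = t2.sku AND t1.cat = t2.cat. A NULL in a compared column never satisfies the condition.
Matched pairs: 3; unmatched t1 rows kept: 3; unmatched t2 rows kept: 4.

(BQ, North, PD, 36); (FL, Central, JV, 30); (FL, NULL, NULL, 12); (KW, South, PD, 11); (KW, NULL, NULL, 39); (KW, NULL, NULL, 51); (NULL, North, JV, NULL); (NULL, South, NULL, NULL); (NULL, West, JV, NULL); (NULL, NULL, JV, NULL)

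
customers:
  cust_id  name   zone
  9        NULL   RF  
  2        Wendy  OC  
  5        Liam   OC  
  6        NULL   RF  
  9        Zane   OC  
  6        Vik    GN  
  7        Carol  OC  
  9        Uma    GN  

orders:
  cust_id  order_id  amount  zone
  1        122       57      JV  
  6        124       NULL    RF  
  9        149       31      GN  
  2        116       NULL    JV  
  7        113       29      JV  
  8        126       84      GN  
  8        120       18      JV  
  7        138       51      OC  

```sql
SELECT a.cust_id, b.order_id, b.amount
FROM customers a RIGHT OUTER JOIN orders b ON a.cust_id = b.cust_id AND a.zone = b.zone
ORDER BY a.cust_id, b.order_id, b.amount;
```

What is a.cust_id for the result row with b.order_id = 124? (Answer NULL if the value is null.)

RIGHT JOIN keeps every row from `orders`; unmatched rows get NULL for `customers`'s columns.
Matching on a.cust_id = b.cust_id AND a.zone = b.zone.
- a (cust_id=9, zone=RF) has no partner in b.
- a (cust_id=2, zone=OC) has no partner in b.
- a (cust_id=5, zone=OC) has no partner in b.
- a (cust_id=6, zone=RF) pairs with 1 row(s) of b.
- a (cust_id=9, zone=OC) has no partner in b.
- a (cust_id=6, zone=GN) has no partner in b.
- a (cust_id=7, zone=OC) pairs with 1 row(s) of b.
- a (cust_id=9, zone=GN) pairs with 1 row(s) of b.
- 5 row(s) from b found no a partner → padded with NULL.

6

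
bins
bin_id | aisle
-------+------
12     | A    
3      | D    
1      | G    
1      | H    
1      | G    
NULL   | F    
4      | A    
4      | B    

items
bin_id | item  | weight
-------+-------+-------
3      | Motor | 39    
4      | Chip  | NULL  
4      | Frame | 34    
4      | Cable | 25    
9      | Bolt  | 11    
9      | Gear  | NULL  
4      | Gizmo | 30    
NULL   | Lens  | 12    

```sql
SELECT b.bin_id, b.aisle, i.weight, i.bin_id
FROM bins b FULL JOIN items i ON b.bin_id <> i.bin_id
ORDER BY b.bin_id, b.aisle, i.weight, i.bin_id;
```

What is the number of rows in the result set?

42

FULL OUTER JOIN keeps every row from both sides; unmatched rows get NULL for the other side's columns.
Matching on b.bin_id <> i.bin_id. A NULL in a compared column never satisfies the condition.
- bin_id=12: 7 matching i row(s), so 7 row(s) emitted.
- bin_id=3: 6 matching i row(s), so 6 row(s) emitted.
- bin_id=1: 7 matching i row(s), so 7 row(s) emitted.
- bin_id=1: 7 matching i row(s), so 7 row(s) emitted.
- bin_id=1: 7 matching i row(s), so 7 row(s) emitted.
- bin_id=NULL: no i row matches, row kept with i columns NULL.
- bin_id=4: 3 matching i row(s), so 3 row(s) emitted.
- bin_id=4: 3 matching i row(s), so 3 row(s) emitted.
- plus 1 unmatched i row(s), each kept with NULL b columns.
Total: 40 matched + 2 padded = 42 rows.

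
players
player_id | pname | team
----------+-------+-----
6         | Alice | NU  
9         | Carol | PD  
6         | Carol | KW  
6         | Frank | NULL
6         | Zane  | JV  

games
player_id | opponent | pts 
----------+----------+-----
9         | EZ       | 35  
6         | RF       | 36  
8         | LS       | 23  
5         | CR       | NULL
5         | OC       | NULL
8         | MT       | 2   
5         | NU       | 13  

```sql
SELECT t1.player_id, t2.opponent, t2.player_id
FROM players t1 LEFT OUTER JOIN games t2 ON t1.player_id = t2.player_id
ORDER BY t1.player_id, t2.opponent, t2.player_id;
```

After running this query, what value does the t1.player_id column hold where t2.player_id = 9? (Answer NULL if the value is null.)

9

LEFT JOIN keeps every row from `players`; unmatched rows get NULL for `games`'s columns.
Matching on t1.player_id = t2.player_id.
- t1 row (player_id=6): matches 1 t2 row(s) → 1 output row(s).
- t1 row (player_id=9): matches 1 t2 row(s) → 1 output row(s).
- t1 row (player_id=6): matches 1 t2 row(s) → 1 output row(s).
- t1 row (player_id=6): matches 1 t2 row(s) → 1 output row(s).
- t1 row (player_id=6): matches 1 t2 row(s) → 1 output row(s).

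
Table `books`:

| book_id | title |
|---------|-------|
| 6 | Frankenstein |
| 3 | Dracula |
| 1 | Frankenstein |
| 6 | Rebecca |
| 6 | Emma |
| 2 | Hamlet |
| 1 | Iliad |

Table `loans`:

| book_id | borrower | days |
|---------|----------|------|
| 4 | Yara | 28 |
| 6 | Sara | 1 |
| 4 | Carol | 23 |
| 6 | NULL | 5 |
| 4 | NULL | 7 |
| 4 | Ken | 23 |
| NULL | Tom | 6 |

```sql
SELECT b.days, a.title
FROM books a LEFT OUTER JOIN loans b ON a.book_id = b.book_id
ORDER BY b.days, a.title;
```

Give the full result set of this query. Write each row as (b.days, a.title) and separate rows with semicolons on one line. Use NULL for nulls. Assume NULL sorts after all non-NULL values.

LEFT JOIN keeps every row from `books`; unmatched rows get NULL for `loans`'s columns.
Matching on a.book_id = b.book_id. A NULL in a compared column never satisfies the condition.
Matched pairs: 6; unmatched a rows kept: 4.

(1, Emma); (1, Frankenstein); (1, Rebecca); (5, Emma); (5, Frankenstein); (5, Rebecca); (NULL, Dracula); (NULL, Frankenstein); (NULL, Hamlet); (NULL, Iliad)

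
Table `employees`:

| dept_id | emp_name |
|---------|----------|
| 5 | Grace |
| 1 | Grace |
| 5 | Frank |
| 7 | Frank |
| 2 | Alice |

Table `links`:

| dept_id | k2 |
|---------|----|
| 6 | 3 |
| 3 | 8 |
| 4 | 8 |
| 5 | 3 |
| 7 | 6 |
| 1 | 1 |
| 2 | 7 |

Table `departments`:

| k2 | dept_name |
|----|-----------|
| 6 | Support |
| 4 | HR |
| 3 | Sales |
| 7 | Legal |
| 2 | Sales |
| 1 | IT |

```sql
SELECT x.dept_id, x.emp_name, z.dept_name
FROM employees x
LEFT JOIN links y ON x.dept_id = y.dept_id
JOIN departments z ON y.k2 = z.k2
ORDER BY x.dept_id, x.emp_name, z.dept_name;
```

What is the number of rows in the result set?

Step 1 — x LEFT JOIN y on dept_id → 5 row(s).
Then INNER JOIN `departments z` on k2: keep only rows whose y.k2 appears in z.
Result: 5 row(s).

5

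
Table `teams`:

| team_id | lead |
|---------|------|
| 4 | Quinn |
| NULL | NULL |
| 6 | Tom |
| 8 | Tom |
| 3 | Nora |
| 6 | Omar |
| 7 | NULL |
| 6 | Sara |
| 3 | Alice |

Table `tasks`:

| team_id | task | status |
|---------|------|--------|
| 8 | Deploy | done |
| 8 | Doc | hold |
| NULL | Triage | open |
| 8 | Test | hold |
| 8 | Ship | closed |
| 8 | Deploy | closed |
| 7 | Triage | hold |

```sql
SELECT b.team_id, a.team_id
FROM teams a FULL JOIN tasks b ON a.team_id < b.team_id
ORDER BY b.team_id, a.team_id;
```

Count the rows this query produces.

FULL OUTER JOIN keeps every row from both sides; unmatched rows get NULL for the other side's columns.
Matching on a.team_id < b.team_id. A NULL in a compared column never satisfies the condition.
- a[0] team_id=4 → 6 match(es) in b → 6 row(s).
- a[1] team_id=NULL → no match; kept with NULLs on the b side.
- a[2] team_id=6 → 6 match(es) in b → 6 row(s).
- a[3] team_id=8 → no match; kept with NULLs on the b side.
- a[4] team_id=3 → 6 match(es) in b → 6 row(s).
- a[5] team_id=6 → 6 match(es) in b → 6 row(s).
- a[6] team_id=7 → 5 match(es) in b → 5 row(s).
- a[7] team_id=6 → 6 match(es) in b → 6 row(s).
- a[8] team_id=3 → 6 match(es) in b → 6 row(s).
- plus 1 unmatched b row(s), each kept with NULL a columns.
Total: 41 matched + 3 padded = 44 rows.

44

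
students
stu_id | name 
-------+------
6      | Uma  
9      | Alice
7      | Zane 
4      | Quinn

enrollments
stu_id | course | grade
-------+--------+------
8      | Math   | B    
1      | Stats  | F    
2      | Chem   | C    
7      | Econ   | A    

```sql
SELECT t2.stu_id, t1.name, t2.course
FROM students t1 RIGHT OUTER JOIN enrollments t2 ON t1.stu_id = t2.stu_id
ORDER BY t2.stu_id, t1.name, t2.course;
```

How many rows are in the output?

RIGHT JOIN keeps every row from `enrollments`; unmatched rows get NULL for `students`'s columns.
Matching on t1.stu_id = t2.stu_id.
- t1[0] stu_id=6 → no match.
- t1[1] stu_id=9 → no match.
- t1[2] stu_id=7 → 1 match(es) in t2 → 1 row(s).
- t1[3] stu_id=4 → no match.
- plus 3 unmatched t2 row(s), each kept with NULL t1 columns.
Total: 1 matched + 3 padded = 4 rows.

4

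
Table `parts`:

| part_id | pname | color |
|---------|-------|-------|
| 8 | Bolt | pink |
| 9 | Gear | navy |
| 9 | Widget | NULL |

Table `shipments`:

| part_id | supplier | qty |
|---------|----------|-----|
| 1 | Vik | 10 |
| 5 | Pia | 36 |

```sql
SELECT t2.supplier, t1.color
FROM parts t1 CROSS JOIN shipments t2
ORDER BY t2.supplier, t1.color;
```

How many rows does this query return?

6

CROSS JOIN pairs every row of `parts` with every row of `shipments`: 3 × 2 = 6 rows.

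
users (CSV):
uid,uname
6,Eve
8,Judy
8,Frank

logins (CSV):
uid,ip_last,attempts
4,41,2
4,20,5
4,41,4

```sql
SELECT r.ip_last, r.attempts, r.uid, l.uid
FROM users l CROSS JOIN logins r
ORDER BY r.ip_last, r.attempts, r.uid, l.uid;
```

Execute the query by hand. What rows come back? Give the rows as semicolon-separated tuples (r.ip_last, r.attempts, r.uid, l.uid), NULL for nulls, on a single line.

CROSS JOIN pairs every row of `users` with every row of `logins`: 3 × 3 = 9 rows.
After projecting and ordering:
r.ip_last | r.attempts | r.uid | l.uid
20 | 5 | 4 | 6
20 | 5 | 4 | 8
20 | 5 | 4 | 8
41 | 2 | 4 | 6
41 | 2 | 4 | 8
41 | 2 | 4 | 8
41 | 4 | 4 | 6
41 | 4 | 4 | 8
41 | 4 | 4 | 8

(20, 5, 4, 6); (20, 5, 4, 8); (20, 5, 4, 8); (41, 2, 4, 6); (41, 2, 4, 8); (41, 2, 4, 8); (41, 4, 4, 6); (41, 4, 4, 8); (41, 4, 4, 8)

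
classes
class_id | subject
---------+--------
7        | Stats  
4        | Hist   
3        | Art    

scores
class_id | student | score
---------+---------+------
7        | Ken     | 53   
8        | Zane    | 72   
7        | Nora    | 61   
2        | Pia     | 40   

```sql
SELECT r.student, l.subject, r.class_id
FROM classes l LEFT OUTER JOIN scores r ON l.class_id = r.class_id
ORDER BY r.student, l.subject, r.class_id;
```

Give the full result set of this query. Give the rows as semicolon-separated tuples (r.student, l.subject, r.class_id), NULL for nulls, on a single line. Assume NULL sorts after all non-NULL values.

(Ken, Stats, 7); (Nora, Stats, 7); (NULL, Art, NULL); (NULL, Hist, NULL)

LEFT JOIN keeps every row from `classes`; unmatched rows get NULL for `scores`'s columns.
Matching on l.class_id = r.class_id.
- l row (class_id=7): matches 2 r row(s) → 2 output row(s).
- l row (class_id=4): no match → kept, r columns NULL.
- l row (class_id=3): no match → kept, r columns NULL.
After projecting and ordering:
r.student | l.subject | r.class_id
Ken | Stats | 7
Nora | Stats | 7
NULL | Art | NULL
NULL | Hist | NULL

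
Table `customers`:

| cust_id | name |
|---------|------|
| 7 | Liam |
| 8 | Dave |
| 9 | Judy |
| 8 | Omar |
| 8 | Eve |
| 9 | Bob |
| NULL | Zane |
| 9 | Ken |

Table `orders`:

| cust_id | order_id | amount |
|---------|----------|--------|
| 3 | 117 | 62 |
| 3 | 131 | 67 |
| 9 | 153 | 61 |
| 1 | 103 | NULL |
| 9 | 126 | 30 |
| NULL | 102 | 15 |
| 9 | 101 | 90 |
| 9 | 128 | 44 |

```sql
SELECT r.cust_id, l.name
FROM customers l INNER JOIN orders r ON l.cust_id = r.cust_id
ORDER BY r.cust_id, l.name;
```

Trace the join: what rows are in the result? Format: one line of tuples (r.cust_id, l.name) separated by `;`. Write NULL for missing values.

(9, Bob); (9, Bob); (9, Bob); (9, Bob); (9, Judy); (9, Judy); (9, Judy); (9, Judy); (9, Ken); (9, Ken); (9, Ken); (9, Ken)

INNER JOIN keeps only pairs where the ON condition holds.
Matching on l.cust_id = r.cust_id. A NULL in a compared column never satisfies the condition.
- cust_id=7: no matching r row, dropped.
- cust_id=8: no matching r row, dropped.
- cust_id=9: 4 matching r row(s), so 4 row(s) emitted.
- cust_id=8: no matching r row, dropped.
- cust_id=8: no matching r row, dropped.
- cust_id=9: 4 matching r row(s), so 4 row(s) emitted.
- cust_id=NULL: no matching r row, dropped.
- cust_id=9: 4 matching r row(s), so 4 row(s) emitted.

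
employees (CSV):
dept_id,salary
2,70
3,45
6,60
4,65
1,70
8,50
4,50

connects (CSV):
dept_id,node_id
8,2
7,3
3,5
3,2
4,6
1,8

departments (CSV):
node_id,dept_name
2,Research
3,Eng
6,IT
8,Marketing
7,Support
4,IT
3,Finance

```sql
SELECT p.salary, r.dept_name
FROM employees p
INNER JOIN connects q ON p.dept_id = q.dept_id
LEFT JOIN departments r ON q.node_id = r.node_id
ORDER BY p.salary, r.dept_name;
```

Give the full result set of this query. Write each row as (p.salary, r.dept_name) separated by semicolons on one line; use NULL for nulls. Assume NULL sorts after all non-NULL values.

(45, Research); (45, NULL); (50, IT); (50, Research); (65, IT); (70, Marketing)

Step 1 — p INNER JOIN q on dept_id → 6 row(s).
Then LEFT JOIN `departments r` on node_id: each of those 6 rows is kept; rows whose q.node_id has no match in r get NULL for r's columns.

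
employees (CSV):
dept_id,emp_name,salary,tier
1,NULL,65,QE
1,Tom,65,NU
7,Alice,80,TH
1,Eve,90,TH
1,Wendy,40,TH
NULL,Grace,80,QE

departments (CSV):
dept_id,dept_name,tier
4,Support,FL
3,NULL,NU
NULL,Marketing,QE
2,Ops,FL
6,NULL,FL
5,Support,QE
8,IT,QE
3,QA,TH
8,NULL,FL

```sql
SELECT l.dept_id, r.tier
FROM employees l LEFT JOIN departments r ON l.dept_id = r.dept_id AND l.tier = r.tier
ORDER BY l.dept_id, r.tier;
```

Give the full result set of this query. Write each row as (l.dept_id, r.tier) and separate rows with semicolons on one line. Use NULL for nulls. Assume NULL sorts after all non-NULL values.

(1, NULL); (1, NULL); (1, NULL); (1, NULL); (7, NULL); (NULL, NULL)

LEFT JOIN keeps every row from `employees`; unmatched rows get NULL for `departments`'s columns.
Matching on l.dept_id = r.dept_id AND l.tier = r.tier. A NULL in a compared column never satisfies the condition.
- dept_id=1, tier=QE: no r row matches, row kept with r columns NULL.
- dept_id=1, tier=NU: no r row matches, row kept with r columns NULL.
- dept_id=7, tier=TH: no r row matches, row kept with r columns NULL.
- dept_id=1, tier=TH: no r row matches, row kept with r columns NULL.
- dept_id=1, tier=TH: no r row matches, row kept with r columns NULL.
- dept_id=NULL, tier=QE: no r row matches, row kept with r columns NULL.
After projecting and ordering:
l.dept_id | r.tier
1 | NULL
1 | NULL
1 | NULL
1 | NULL
7 | NULL
NULL | NULL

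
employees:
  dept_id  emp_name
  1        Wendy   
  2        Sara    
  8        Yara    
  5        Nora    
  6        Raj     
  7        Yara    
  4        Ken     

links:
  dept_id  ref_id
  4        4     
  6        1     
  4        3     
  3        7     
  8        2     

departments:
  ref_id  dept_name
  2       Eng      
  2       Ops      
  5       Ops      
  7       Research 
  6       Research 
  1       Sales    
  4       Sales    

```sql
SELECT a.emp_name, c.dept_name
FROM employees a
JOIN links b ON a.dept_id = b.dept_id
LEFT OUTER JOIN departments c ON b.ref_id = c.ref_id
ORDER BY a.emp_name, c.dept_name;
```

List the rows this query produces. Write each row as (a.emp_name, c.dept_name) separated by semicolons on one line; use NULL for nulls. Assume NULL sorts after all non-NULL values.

(Ken, Sales); (Ken, NULL); (Raj, Sales); (Yara, Eng); (Yara, Ops)

Joins associate left-to-right: employees INNER JOIN links on dept_id gives 4 intermediate row(s).
Then LEFT JOIN `departments c` on ref_id: each of those 4 rows is kept; rows whose b.ref_id has no match in c get NULL for c's columns.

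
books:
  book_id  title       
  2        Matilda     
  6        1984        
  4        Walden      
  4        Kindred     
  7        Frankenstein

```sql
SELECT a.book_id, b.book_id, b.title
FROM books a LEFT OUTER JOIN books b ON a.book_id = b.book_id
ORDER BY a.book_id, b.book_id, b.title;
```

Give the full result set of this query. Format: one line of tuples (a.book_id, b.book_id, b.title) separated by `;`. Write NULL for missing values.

LEFT JOIN keeps every row from `books a`; unmatched rows get NULL for `books b`'s columns.
Matching on a.book_id = b.book_id.
- a[0] book_id=2 → 1 match(es) in b → 1 row(s).
- a[1] book_id=6 → 1 match(es) in b → 1 row(s).
- a[2] book_id=4 → 2 match(es) in b → 2 row(s).
- a[3] book_id=4 → 2 match(es) in b → 2 row(s).
- a[4] book_id=7 → 1 match(es) in b → 1 row(s).
After projecting and ordering:
a.book_id | b.book_id | b.title
2 | 2 | Matilda
4 | 4 | Kindred
4 | 4 | Kindred
4 | 4 | Walden
4 | 4 | Walden
6 | 6 | 1984
7 | 7 | Frankenstein

(2, 2, Matilda); (4, 4, Kindred); (4, 4, Kindred); (4, 4, Walden); (4, 4, Walden); (6, 6, 1984); (7, 7, Frankenstein)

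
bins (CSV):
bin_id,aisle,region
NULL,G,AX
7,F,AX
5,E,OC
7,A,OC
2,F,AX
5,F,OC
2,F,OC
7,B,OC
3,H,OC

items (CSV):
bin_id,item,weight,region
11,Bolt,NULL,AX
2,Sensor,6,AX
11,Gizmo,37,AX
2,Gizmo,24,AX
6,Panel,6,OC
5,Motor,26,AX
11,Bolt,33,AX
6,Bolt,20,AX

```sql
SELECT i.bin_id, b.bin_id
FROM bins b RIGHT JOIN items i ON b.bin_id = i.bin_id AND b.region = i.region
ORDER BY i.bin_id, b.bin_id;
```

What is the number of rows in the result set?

8

RIGHT JOIN keeps every row from `items`; unmatched rows get NULL for `bins`'s columns.
Matching on b.bin_id = i.bin_id AND b.region = i.region. A NULL in a compared column never satisfies the condition.
Matched pairs: 2; unmatched i rows kept: 6.
Total: 2 matched + 6 padded = 8 rows.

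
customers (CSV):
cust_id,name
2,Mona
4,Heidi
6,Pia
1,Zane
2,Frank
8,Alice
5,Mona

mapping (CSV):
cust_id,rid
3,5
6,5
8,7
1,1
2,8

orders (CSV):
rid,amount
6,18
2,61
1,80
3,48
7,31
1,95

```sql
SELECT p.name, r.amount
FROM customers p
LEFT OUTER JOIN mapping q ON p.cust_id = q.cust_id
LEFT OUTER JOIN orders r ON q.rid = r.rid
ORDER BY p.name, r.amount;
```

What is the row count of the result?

8

Evaluate left to right. First `customers p LEFT JOIN mapping q` on cust_id: 7 row(s).
Then LEFT JOIN `orders r` on rid: each of those 7 rows is kept; rows whose q.rid has no match in r get NULL for r's columns.
Result: 8 row(s).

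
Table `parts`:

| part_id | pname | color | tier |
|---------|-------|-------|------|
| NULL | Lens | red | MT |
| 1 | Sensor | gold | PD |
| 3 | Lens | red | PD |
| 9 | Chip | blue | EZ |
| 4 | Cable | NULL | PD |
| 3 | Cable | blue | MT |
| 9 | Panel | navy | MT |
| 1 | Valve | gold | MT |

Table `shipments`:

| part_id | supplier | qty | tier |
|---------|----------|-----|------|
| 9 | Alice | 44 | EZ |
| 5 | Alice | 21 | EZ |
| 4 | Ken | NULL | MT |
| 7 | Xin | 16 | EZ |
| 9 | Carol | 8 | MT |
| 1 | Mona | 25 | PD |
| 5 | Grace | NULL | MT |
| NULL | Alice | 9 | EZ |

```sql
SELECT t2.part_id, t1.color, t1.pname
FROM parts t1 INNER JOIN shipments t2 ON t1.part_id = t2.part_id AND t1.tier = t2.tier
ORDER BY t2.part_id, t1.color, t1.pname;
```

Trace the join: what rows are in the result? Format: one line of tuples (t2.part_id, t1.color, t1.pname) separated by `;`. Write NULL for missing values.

(1, gold, Sensor); (9, blue, Chip); (9, navy, Panel)

INNER JOIN keeps only pairs where the ON condition holds.
Matching on t1.part_id = t2.part_id AND t1.tier = t2.tier. A NULL in a compared column never satisfies the condition.
Matched pairs: 3.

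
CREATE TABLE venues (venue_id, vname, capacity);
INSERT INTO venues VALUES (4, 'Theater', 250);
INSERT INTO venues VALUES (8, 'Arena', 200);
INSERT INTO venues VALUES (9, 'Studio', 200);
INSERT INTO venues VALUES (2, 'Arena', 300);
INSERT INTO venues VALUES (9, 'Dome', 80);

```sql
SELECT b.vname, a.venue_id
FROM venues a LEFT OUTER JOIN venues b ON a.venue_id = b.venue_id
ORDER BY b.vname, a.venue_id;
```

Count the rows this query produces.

7

LEFT JOIN keeps every row from `venues a`; unmatched rows get NULL for `venues b`'s columns.
Matching on a.venue_id = b.venue_id.
- venue_id=4: 1 matching b row(s), so 1 row(s) emitted.
- venue_id=8: 1 matching b row(s), so 1 row(s) emitted.
- venue_id=9: 2 matching b row(s), so 2 row(s) emitted.
- venue_id=2: 1 matching b row(s), so 1 row(s) emitted.
- venue_id=9: 2 matching b row(s), so 2 row(s) emitted.
Total: 7 rows.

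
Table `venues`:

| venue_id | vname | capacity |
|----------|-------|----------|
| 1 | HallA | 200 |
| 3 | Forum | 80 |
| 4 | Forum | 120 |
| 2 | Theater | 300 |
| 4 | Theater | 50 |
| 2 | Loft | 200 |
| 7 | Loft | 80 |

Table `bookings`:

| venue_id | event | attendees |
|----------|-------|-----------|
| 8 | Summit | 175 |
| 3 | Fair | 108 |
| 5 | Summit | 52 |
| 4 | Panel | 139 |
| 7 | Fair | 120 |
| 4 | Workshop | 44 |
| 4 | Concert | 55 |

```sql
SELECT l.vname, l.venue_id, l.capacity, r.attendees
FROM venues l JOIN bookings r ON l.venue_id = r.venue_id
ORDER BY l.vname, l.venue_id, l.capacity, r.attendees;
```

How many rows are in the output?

8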